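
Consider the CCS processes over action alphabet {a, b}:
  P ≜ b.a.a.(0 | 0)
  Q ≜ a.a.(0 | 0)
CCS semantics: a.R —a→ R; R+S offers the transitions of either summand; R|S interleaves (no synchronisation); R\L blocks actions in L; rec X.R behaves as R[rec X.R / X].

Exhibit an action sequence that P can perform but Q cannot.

b

LTS(P): 4 reachable states
  m0 = b.a.a.(0 | 0) :: —b→ m1
  m1 = a.a.(0 | 0) :: —a→ m2
  m2 = a.(0 | 0) :: —a→ m3
  m3 = 0 | 0 :: deadlocked
LTS(Q): 3 reachable states
  n0 = a.a.(0 | 0) :: —a→ n1
  n1 = a.(0 | 0) :: —a→ n2
  n2 = 0 | 0 :: deadlocked
Executing b from P (initial set {m0}):
  after b @ step 1: {m1}
  — P admits the full trace.
Executing b from Q (initial set {n0}):
  after b @ step 1: no successor for Q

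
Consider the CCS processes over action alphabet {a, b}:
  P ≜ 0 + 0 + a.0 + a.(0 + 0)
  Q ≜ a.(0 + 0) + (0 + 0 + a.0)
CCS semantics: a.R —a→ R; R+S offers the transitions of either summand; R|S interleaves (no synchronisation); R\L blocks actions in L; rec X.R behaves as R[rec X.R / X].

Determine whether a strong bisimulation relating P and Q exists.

LTS(P): 3 reachable states
  s0 = 0 + 0 + a.0 + a.(0 + 0) ⊢ --a--▸ s1, --a--▸ s2
  s1 = 0 ⊢ ∅
  s2 = 0 + 0 ⊢ ∅
LTS(Q): 3 reachable states
  t0 = a.(0 + 0) + (0 + 0 + a.0) ⊢ --a--▸ t1, --a--▸ t2
  t1 = 0 ⊢ ∅
  t2 = 0 + 0 ⊢ ∅
Coarsest stable partition (strong bisimilarity classes):
  B0 = {s0, t0}
  B1 = {s1, s2, t1, t2}
s0 ∈ B0, t0 ∈ B0 → same block

YES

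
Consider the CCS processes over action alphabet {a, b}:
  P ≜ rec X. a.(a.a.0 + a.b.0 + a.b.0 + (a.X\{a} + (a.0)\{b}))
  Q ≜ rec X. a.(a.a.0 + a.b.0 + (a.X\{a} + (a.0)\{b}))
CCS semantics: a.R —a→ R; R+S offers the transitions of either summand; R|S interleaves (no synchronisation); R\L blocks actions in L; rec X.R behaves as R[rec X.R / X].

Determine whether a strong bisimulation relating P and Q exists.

LTS(P): 7 reachable states
  m0 = rec X. a.(a.a.0 + a.b.0 + a.b.0 + (a.X\{a} + (a.0)\{b})) :: -a-> m1
  m1 = a.a.0 + a.b.0 + a.b.0 + (a.(rec X. a.(a.a.0 + a.b.0 + a.b.0 + (a.X\{a} + (a.0)\{b})))\{a} + (a.0)\{b}) :: -a-> m2, -a-> m3, -a-> m4, -a-> m5
  m2 = (rec X. a.(a.a.0 + a.b.0 + a.b.0 + (a.X\{a} + (a.0)\{b})))\{a} :: ·
  m3 = 0\{b} :: ·
  m4 = a.0 :: -a-> m6
  m5 = b.0 :: -b-> m6
  m6 = 0 :: ·
LTS(Q): 7 reachable states
  n0 = rec X. a.(a.a.0 + a.b.0 + (a.X\{a} + (a.0)\{b})) :: -a-> n1
  n1 = a.a.0 + a.b.0 + (a.(rec X. a.(a.a.0 + a.b.0 + (a.X\{a} + (a.0)\{b})))\{a} + (a.0)\{b}) :: -a-> n2, -a-> n3, -a-> n4, -a-> n5
  n2 = (rec X. a.(a.a.0 + a.b.0 + (a.X\{a} + (a.0)\{b})))\{a} :: ·
  n3 = 0\{b} :: ·
  n4 = a.0 :: -a-> n6
  n5 = b.0 :: -b-> n6
  n6 = 0 :: ·
Bisimilarity quotient blocks:
  B0 = {m0, n0}
  B1 = {m1, n1}
  B2 = {m5, n5}
  B3 = {m2, m3, m6, n2, n3, n6}
  B4 = {m4, n4}
m0 ∈ B0, n0 ∈ B0 → same block

bisimilar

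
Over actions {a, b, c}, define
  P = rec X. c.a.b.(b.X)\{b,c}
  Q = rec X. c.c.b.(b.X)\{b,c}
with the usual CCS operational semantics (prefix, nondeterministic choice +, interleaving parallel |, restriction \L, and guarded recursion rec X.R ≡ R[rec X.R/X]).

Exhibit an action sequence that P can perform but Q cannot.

ca

LTS(P): 4 reachable states
  p0 = rec X. c.a.b.(b.X)\{b,c} → ··c··> p1
  p1 = a.b.(b.(rec X. c.a.b.(b.X)\{b,c}))\{b,c} → ··a··> p2
  p2 = b.(b.(rec X. c.a.b.(b.X)\{b,c}))\{b,c} → ··b··> p3
  p3 = (b.(rec X. c.a.b.(b.X)\{b,c}))\{b,c} → ·
LTS(Q): 4 reachable states
  q0 = rec X. c.c.b.(b.X)\{b,c} → ··c··> q1
  q1 = c.b.(b.(rec X. c.c.b.(b.X)\{b,c}))\{b,c} → ··c··> q2
  q2 = b.(b.(rec X. c.c.b.(b.X)\{b,c}))\{b,c} → ··b··> q3
  q3 = (b.(rec X. c.c.b.(b.X)\{b,c}))\{b,c} → ·
Executing ca from P (initial set {p0}):
  [1] c ⇒ {p1}
  [2] a ⇒ {p2}
  P completes σ.
Executing ca from Q (initial set {q0}):
  [1] c ⇒ {q1}
  [2] a ⇒ ∅ (Q stuck)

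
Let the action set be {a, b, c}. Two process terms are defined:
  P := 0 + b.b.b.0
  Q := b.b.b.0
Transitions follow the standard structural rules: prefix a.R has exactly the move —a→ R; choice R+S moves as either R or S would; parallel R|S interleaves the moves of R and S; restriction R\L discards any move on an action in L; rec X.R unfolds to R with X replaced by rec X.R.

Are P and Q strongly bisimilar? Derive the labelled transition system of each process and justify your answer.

P ~ Q

P's transition system — 4 states:
  u0 = 0 + b.b.b.0 | —b→ u1
  u1 = b.b.0 | —b→ u2
  u2 = b.0 | —b→ u3
  u3 = 0 | ·
Q's transition system — 4 states:
  v0 = b.b.b.0 | —b→ v1
  v1 = b.b.0 | —b→ v2
  v2 = b.0 | —b→ v3
  v3 = 0 | ·
Coarsest stable partition (strong bisimilarity classes):
  B0 = {u0, v0}
  B1 = {u1, v1}
  B2 = {u2, v2}
  B3 = {u3, v3}
u0 ∈ B0, v0 ∈ B0 → same block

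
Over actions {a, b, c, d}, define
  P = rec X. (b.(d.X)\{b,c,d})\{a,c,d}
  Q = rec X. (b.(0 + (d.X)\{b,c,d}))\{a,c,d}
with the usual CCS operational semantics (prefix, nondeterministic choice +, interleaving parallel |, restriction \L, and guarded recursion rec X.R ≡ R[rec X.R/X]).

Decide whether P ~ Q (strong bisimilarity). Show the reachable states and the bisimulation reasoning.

P ~ Q

LTS(P): 2 reachable states
  s0 = rec X. (b.(d.X)\{b,c,d})\{a,c,d} | ··b··> s1
  s1 = (d.(rec X. (b.(d.X)\{b,c,d})\{a,c,d}))\{b,c,d}\{a,c,d} | deadlocked
LTS(Q): 2 reachable states
  t0 = rec X. (b.(0 + (d.X)\{b,c,d}))\{a,c,d} | ··b··> t1
  t1 = (0 + (d.(rec X. (b.(0 + (d.X)\{b,c,d}))\{a,c,d}))\{b,c,d})\{a,c,d} | deadlocked
Coarsest stable partition (strong bisimilarity classes):
  B0 = {s0, t0}
  B1 = {s1, t1}
s0 ∈ B0, t0 ∈ B0 → same block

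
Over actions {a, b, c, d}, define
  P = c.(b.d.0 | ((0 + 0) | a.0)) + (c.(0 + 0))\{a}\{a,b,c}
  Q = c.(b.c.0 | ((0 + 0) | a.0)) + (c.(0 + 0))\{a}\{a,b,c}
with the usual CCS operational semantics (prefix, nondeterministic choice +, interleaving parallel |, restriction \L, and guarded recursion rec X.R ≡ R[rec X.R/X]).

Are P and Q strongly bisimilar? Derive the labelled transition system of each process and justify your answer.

LTS(P): 7 reachable states
  s0 = c.(b.d.0 | ((0 + 0) | a.0)) + (c.(0 + 0))\{a}\{a,b,c} ⊢ =c=> s1
  s1 = b.d.0 | ((0 + 0) | a.0) ⊢ =a=> s2, =b=> s3
  s2 = b.d.0 | ((0 + 0) | 0) ⊢ =b=> s4
  s3 = d.0 | ((0 + 0) | a.0) ⊢ =a=> s4, =d=> s5
  s4 = d.0 | ((0 + 0) | 0) ⊢ =d=> s6
  s5 = 0 | ((0 + 0) | a.0) ⊢ =a=> s6
  s6 = 0 | ((0 + 0) | 0) ⊢ (no moves)
LTS(Q): 7 reachable states
  t0 = c.(b.c.0 | ((0 + 0) | a.0)) + (c.(0 + 0))\{a}\{a,b,c} ⊢ =c=> t1
  t1 = b.c.0 | ((0 + 0) | a.0) ⊢ =a=> t2, =b=> t3
  t2 = b.c.0 | ((0 + 0) | 0) ⊢ =b=> t4
  t3 = c.0 | ((0 + 0) | a.0) ⊢ =a=> t4, =c=> t5
  t4 = c.0 | ((0 + 0) | 0) ⊢ =c=> t6
  t5 = 0 | ((0 + 0) | a.0) ⊢ =a=> t6
  t6 = 0 | ((0 + 0) | 0) ⊢ (no moves)
Coarsest stable partition (strong bisimilarity classes):
  B0 = {s0}
  B1 = {s1}
  B2 = {s3}
  B3 = {s4}
  B4 = {s6, t6}
  B5 = {s5, t5}
  B6 = {s2}
  B7 = {t0}
  B8 = {t1}
  B9 = {t2}
  B10 = {t4}
  B11 = {t3}
s0 ∈ B0, t0 ∈ B7 → different blocks

P ≁ Q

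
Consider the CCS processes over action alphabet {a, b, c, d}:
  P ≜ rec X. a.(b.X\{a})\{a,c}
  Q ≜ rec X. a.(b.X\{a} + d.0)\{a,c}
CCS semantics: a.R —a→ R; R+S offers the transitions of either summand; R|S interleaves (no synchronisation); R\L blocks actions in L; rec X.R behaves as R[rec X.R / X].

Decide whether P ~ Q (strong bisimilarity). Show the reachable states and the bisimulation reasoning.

Reachable graph of P (3 states):
  u0 = rec X. a.(b.X\{a})\{a,c} → —a→ u1
  u1 = (b.(rec X. a.(b.X\{a})\{a,c})\{a})\{a,c} → —b→ u2
  u2 = (rec X. a.(b.X\{a})\{a,c})\{a}\{a,c} → deadlocked
Reachable graph of Q (4 states):
  v0 = rec X. a.(b.X\{a} + d.0)\{a,c} → —a→ v1
  v1 = (b.(rec X. a.(b.X\{a} + d.0)\{a,c})\{a} + d.0)\{a,c} → —b→ v2, —d→ v3
  v2 = (rec X. a.(b.X\{a} + d.0)\{a,c})\{a}\{a,c} → deadlocked
  v3 = 0\{a,c} → deadlocked
Partition-refinement fixed point:
  B0 = {u0}
  B1 = {u1}
  B2 = {u2, v2, v3}
  B3 = {v0}
  B4 = {v1}
u0 ∈ B0, v0 ∈ B3 → different blocks

P ≁ Q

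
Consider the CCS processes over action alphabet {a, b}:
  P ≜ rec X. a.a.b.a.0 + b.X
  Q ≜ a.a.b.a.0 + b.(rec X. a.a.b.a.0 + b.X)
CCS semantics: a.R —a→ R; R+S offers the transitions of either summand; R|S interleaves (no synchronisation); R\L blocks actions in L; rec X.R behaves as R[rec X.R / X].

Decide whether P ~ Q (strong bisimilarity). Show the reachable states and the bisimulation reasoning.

P's transition system — 5 states:
  p0 = rec X. a.a.b.a.0 + b.X :: --a--▸ p1, --b--▸ p0
  p1 = a.b.a.0 :: --a--▸ p2
  p2 = b.a.0 :: --b--▸ p3
  p3 = a.0 :: --a--▸ p4
  p4 = 0 :: deadlocked
Q's transition system — 6 states:
  q0 = a.a.b.a.0 + b.(rec X. a.a.b.a.0 + b.X) :: --a--▸ q1, --b--▸ q2
  q1 = a.b.a.0 :: --a--▸ q3
  q2 = rec X. a.a.b.a.0 + b.X :: --a--▸ q1, --b--▸ q2
  q3 = b.a.0 :: --b--▸ q4
  q4 = a.0 :: --a--▸ q5
  q5 = 0 :: deadlocked
Coarsest stable partition (strong bisimilarity classes):
  B0 = {p0, q0, q2}
  B1 = {p1, q1}
  B2 = {p2, q3}
  B3 = {p3, q4}
  B4 = {p4, q5}
p0 ∈ B0, q0 ∈ B0 → same block

YES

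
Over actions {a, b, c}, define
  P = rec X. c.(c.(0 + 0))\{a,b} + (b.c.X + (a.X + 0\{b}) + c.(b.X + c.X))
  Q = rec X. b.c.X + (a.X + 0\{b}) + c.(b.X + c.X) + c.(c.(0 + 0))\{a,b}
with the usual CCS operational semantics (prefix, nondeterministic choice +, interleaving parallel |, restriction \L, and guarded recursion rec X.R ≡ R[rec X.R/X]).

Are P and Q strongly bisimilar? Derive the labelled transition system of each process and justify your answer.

P's transition system — 5 states:
  p0 = rec X. c.(c.(0 + 0))\{a,b} + (b.c.X + (a.X + 0\{b}) + c.(b.X + c.X)) :: ··a··> p0, ··b··> p1, ··c··> p2, ··c··> p3
  p1 = c.(rec X. c.(c.(0 + 0))\{a,b} + (b.c.X + (a.X + 0\{b}) + c.(b.X + c.X))) :: ··c··> p0
  p2 = (c.(0 + 0))\{a,b} :: ··c··> p4
  p3 = b.(rec X. c.(c.(0 + 0))\{a,b} + (b.c.X + (a.X + 0\{b}) + c.(b.X + c.X))) + c.(rec X. c.(c.(0 + 0))\{a,b} + (b.c.X + (a.X + 0\{b}) + c.(b.X + c.X))) :: ··b··> p0, ··c··> p0
  p4 = (0 + 0)\{a,b} :: (no moves)
Q's transition system — 5 states:
  q0 = rec X. b.c.X + (a.X + 0\{b}) + c.(b.X + c.X) + c.(c.(0 + 0))\{a,b} :: ··a··> q0, ··b··> q1, ··c··> q2, ··c··> q3
  q1 = c.(rec X. b.c.X + (a.X + 0\{b}) + c.(b.X + c.X) + c.(c.(0 + 0))\{a,b}) :: ··c··> q0
  q2 = (c.(0 + 0))\{a,b} :: ··c··> q4
  q3 = b.(rec X. b.c.X + (a.X + 0\{b}) + c.(b.X + c.X) + c.(c.(0 + 0))\{a,b}) + c.(rec X. b.c.X + (a.X + 0\{b}) + c.(b.X + c.X) + c.(c.(0 + 0))\{a,b}) :: ··b··> q0, ··c··> q0
  q4 = (0 + 0)\{a,b} :: (no moves)
Coarsest stable partition (strong bisimilarity classes):
  B0 = {p0, q0}
  B1 = {p1, q1}
  B2 = {p2, q2}
  B3 = {p4, q4}
  B4 = {p3, q3}
p0 ∈ B0, q0 ∈ B0 → same block

P ~ Q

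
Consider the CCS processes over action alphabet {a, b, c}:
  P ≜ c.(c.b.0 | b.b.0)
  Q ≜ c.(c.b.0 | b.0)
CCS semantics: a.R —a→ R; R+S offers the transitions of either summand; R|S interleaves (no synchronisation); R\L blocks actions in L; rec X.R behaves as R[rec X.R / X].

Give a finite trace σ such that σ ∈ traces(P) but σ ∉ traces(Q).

cbb

P's transition system — 10 states:
  u0 = c.(c.b.0 | b.b.0) :: -c-> u1
  u1 = c.b.0 | b.b.0 :: -b-> u2, -c-> u3
  u2 = c.b.0 | b.0 :: -b-> u4, -c-> u5
  u3 = b.0 | b.b.0 :: -b-> u5, -b-> u6
  u4 = c.b.0 | 0 :: -c-> u7
  u5 = b.0 | b.0 :: -b-> u7, -b-> u8
  u6 = 0 | b.b.0 :: -b-> u8
  u7 = b.0 | 0 :: -b-> u9
  u8 = 0 | b.0 :: -b-> u9
  u9 = 0 | 0 :: ·
Q's transition system — 7 states:
  v0 = c.(c.b.0 | b.0) :: -c-> v1
  v1 = c.b.0 | b.0 :: -b-> v2, -c-> v3
  v2 = c.b.0 | 0 :: -c-> v4
  v3 = b.0 | b.0 :: -b-> v4, -b-> v5
  v4 = b.0 | 0 :: -b-> v6
  v5 = 0 | b.0 :: -b-> v6
  v6 = 0 | 0 :: ·
Trace ⟨cbb⟩ through P, begin at {u0}:
  [1] c ⇒ {u1}
  [2] b ⇒ {u2}
  [3] b ⇒ {u4}
  P completes σ.
Trace ⟨cbb⟩ through Q, begin at {v0}:
  [1] c ⇒ {v1}
  [2] b ⇒ {v2}
  [3] b ⇒ no successor for Q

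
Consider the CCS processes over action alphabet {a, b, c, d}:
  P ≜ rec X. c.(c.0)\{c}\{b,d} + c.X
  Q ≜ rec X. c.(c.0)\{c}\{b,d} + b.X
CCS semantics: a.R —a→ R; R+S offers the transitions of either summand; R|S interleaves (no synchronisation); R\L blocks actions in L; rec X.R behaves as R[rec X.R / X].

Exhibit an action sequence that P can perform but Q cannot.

cc

LTS(P): 2 reachable states
  u0 = rec X. c.(c.0)\{c}\{b,d} + c.X | -c-> u0, -c-> u1
  u1 = (c.0)\{c}\{b,d} | ∅
LTS(Q): 2 reachable states
  v0 = rec X. c.(c.0)\{c}\{b,d} + b.X | -b-> v0, -c-> v1
  v1 = (c.0)\{c}\{b,d} | ∅
Run σ = ⟨cc⟩ on P: start {u0}
  after c @ step 1: {u0, u1}
  after c @ step 2: {u0, u1}
  ✓ P
Run σ = ⟨cc⟩ on Q: start {v0}
  after c @ step 1: {v1}
  after c @ step 2: ∅ (Q stuck)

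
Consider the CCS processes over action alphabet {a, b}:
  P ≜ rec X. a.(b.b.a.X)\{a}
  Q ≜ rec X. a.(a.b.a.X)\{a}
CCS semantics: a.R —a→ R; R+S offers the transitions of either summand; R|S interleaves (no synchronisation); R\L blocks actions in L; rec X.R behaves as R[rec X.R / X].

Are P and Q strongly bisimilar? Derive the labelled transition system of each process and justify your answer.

P's transition system — 4 states:
  m0 = rec X. a.(b.b.a.X)\{a} | -a-> m1
  m1 = (b.b.a.(rec X. a.(b.b.a.X)\{a}))\{a} | -b-> m2
  m2 = (b.a.(rec X. a.(b.b.a.X)\{a}))\{a} | -b-> m3
  m3 = (a.(rec X. a.(b.b.a.X)\{a}))\{a} | ·
Q's transition system — 2 states:
  n0 = rec X. a.(a.b.a.X)\{a} | -a-> n1
  n1 = (a.b.a.(rec X. a.(a.b.a.X)\{a}))\{a} | ·
Partition-refinement fixed point:
  B0 = {m0}
  B1 = {m1}
  B2 = {m2}
  B3 = {m3, n1}
  B4 = {n0}
m0 ∈ B0, n0 ∈ B4 → different blocks

not bisimilar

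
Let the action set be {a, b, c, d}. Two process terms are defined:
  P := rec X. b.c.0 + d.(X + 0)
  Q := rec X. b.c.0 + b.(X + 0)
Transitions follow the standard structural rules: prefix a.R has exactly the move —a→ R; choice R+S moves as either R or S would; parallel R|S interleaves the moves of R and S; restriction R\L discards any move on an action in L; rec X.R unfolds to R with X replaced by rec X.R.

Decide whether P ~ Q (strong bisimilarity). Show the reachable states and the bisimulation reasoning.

LTS(P): 4 reachable states
  p0 = rec X. b.c.0 + d.(X + 0) :: --b--▸ p1, --d--▸ p2
  p1 = c.0 :: --c--▸ p3
  p2 = (rec X. b.c.0 + d.(X + 0)) + 0 :: --b--▸ p1, --d--▸ p2
  p3 = 0 :: ·
LTS(Q): 4 reachable states
  q0 = rec X. b.c.0 + b.(X + 0) :: --b--▸ q1, --b--▸ q2
  q1 = (rec X. b.c.0 + b.(X + 0)) + 0 :: --b--▸ q1, --b--▸ q2
  q2 = c.0 :: --c--▸ q3
  q3 = 0 :: ·
Partition-refinement fixed point:
  B0 = {p0, p2}
  B1 = {p1, q2}
  B2 = {p3, q3}
  B3 = {q0, q1}
p0 ∈ B0, q0 ∈ B3 → different blocks

not bisimilar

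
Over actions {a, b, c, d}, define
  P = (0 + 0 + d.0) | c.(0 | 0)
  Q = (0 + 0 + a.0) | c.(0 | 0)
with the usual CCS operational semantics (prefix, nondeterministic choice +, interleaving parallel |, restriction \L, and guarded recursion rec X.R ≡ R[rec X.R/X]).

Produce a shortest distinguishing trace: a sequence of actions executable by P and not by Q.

d

P's transition system — 4 states:
  u0 = (0 + 0 + d.0) | c.(0 | 0) | ··c··> u1, ··d··> u2
  u1 = (0 + 0 + d.0) | (0 | 0) | ··d··> u3
  u2 = 0 | c.(0 | 0) | ··c··> u3
  u3 = 0 | (0 | 0) | (no moves)
Q's transition system — 4 states:
  v0 = (0 + 0 + a.0) | c.(0 | 0) | ··a··> v1, ··c··> v2
  v1 = 0 | c.(0 | 0) | ··c··> v3
  v2 = (0 + 0 + a.0) | (0 | 0) | ··a··> v3
  v3 = 0 | (0 | 0) | (no moves)
Trace ⟨d⟩ through P, begin at {u0}:
  step 1 (d): {u2}
  ✓ P
Trace ⟨d⟩ through Q, begin at {v0}:
  step 1 (d): ∅  — Q cannot continue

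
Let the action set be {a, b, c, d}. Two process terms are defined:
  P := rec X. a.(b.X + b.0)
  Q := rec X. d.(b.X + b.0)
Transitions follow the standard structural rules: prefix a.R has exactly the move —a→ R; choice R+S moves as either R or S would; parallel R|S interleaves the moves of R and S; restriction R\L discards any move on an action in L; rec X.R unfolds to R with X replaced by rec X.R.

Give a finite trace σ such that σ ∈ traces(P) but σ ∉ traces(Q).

a

LTS(P): 3 reachable states
  m0 = rec X. a.(b.X + b.0) ⊢ -a-> m1
  m1 = b.(rec X. a.(b.X + b.0)) + b.0 ⊢ -b-> m0, -b-> m2
  m2 = 0 ⊢ stopped
LTS(Q): 3 reachable states
  n0 = rec X. d.(b.X + b.0) ⊢ -d-> n1
  n1 = b.(rec X. d.(b.X + b.0)) + b.0 ⊢ -b-> n0, -b-> n2
  n2 = 0 ⊢ stopped
Trace ⟨a⟩ through P, begin at {m0}:
  after a @ step 1: {m1}
  — P admits the full trace.
Trace ⟨a⟩ through Q, begin at {n0}:
  after a @ step 1: ∅  — Q cannot continue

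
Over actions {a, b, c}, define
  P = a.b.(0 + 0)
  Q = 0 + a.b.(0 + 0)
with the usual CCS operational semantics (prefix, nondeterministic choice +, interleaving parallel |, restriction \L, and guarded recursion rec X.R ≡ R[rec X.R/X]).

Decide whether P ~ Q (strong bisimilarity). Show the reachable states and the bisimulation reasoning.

YES

Reachable graph of P (3 states):
  s0 = a.b.(0 + 0) :: —a→ s1
  s1 = b.(0 + 0) :: —b→ s2
  s2 = 0 + 0 :: deadlocked
Reachable graph of Q (3 states):
  t0 = 0 + a.b.(0 + 0) :: —a→ t1
  t1 = b.(0 + 0) :: —b→ t2
  t2 = 0 + 0 :: deadlocked
Coarsest stable partition (strong bisimilarity classes):
  B0 = {s0, t0}
  B1 = {s1, t1}
  B2 = {s2, t2}
s0 ∈ B0, t0 ∈ B0 → same block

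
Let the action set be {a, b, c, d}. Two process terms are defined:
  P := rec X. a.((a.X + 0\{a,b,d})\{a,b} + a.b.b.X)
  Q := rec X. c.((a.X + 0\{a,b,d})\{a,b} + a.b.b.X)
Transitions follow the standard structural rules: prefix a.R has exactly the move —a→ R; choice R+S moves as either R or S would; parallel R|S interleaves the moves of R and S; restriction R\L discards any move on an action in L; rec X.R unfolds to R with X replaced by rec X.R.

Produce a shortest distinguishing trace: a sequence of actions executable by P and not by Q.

Reachable graph of P (4 states):
  u0 = rec X. a.((a.X + 0\{a,b,d})\{a,b} + a.b.b.X) → ··a··> u1
  u1 = (a.(rec X. a.((a.X + 0\{a,b,d})\{a,b} + a.b.b.X)) + 0\{a,b,d})\{a,b} + a.b.b.(rec X. a.((a.X + 0\{a,b,d})\{a,b} + a.b.b.X)) → ··a··> u2
  u2 = b.b.(rec X. a.((a.X + 0\{a,b,d})\{a,b} + a.b.b.X)) → ··b··> u3
  u3 = b.(rec X. a.((a.X + 0\{a,b,d})\{a,b} + a.b.b.X)) → ··b··> u0
Reachable graph of Q (4 states):
  v0 = rec X. c.((a.X + 0\{a,b,d})\{a,b} + a.b.b.X) → ··c··> v1
  v1 = (a.(rec X. c.((a.X + 0\{a,b,d})\{a,b} + a.b.b.X)) + 0\{a,b,d})\{a,b} + a.b.b.(rec X. c.((a.X + 0\{a,b,d})\{a,b} + a.b.b.X)) → ··a··> v2
  v2 = b.b.(rec X. c.((a.X + 0\{a,b,d})\{a,b} + a.b.b.X)) → ··b··> v3
  v3 = b.(rec X. c.((a.X + 0\{a,b,d})\{a,b} + a.b.b.X)) → ··b··> v0
Executing a from P (initial set {u0}):
  after a @ step 1: {u1}
  — P admits the full trace.
Executing a from Q (initial set {v0}):
  after a @ step 1: no successor for Q

a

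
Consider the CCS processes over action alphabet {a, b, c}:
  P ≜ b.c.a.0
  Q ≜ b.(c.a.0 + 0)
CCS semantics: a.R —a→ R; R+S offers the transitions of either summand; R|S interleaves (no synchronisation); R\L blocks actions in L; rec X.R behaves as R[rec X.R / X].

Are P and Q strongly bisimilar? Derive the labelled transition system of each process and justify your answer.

LTS(P): 4 reachable states
  m0 = b.c.a.0 | -b-> m1
  m1 = c.a.0 | -c-> m2
  m2 = a.0 | -a-> m3
  m3 = 0 | ∅
LTS(Q): 4 reachable states
  n0 = b.(c.a.0 + 0) | -b-> n1
  n1 = c.a.0 + 0 | -c-> n2
  n2 = a.0 | -a-> n3
  n3 = 0 | ∅
Bisimilarity quotient blocks:
  B0 = {m0, n0}
  B1 = {m1, n1}
  B2 = {m2, n2}
  B3 = {m3, n3}
m0 ∈ B0, n0 ∈ B0 → same block

bisimilar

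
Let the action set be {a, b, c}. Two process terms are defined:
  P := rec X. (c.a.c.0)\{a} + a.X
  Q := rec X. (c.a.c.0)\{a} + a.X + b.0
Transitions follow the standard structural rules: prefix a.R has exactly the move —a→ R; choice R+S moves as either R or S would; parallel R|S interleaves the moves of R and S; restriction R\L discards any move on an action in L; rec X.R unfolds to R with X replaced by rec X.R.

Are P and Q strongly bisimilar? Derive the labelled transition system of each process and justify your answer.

not bisimilar

P's transition system — 2 states:
  u0 = rec X. (c.a.c.0)\{a} + a.X :: —a→ u0, —c→ u1
  u1 = (a.c.0)\{a} :: deadlocked
Q's transition system — 3 states:
  v0 = rec X. (c.a.c.0)\{a} + a.X + b.0 :: —a→ v0, —b→ v1, —c→ v2
  v1 = 0 :: deadlocked
  v2 = (a.c.0)\{a} :: deadlocked
Partition-refinement fixed point:
  B0 = {u0}
  B1 = {u1, v1, v2}
  B2 = {v0}
u0 ∈ B0, v0 ∈ B2 → different blocks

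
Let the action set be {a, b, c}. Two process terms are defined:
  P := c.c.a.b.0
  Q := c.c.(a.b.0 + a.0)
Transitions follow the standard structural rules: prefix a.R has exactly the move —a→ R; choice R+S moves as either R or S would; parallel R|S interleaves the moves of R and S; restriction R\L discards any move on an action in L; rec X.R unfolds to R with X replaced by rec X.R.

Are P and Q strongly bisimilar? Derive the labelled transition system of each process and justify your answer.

Reachable graph of P (5 states):
  u0 = c.c.a.b.0 :: =c=> u1
  u1 = c.a.b.0 :: =c=> u2
  u2 = a.b.0 :: =a=> u3
  u3 = b.0 :: =b=> u4
  u4 = 0 :: stopped
Reachable graph of Q (5 states):
  v0 = c.c.(a.b.0 + a.0) :: =c=> v1
  v1 = c.(a.b.0 + a.0) :: =c=> v2
  v2 = a.b.0 + a.0 :: =a=> v3, =a=> v4
  v3 = 0 :: stopped
  v4 = b.0 :: =b=> v3
Bisimilarity quotient blocks:
  B0 = {u0}
  B1 = {u1}
  B2 = {u2}
  B3 = {u3, v4}
  B4 = {u4, v3}
  B5 = {v0}
  B6 = {v1}
  B7 = {v2}
u0 ∈ B0, v0 ∈ B5 → different blocks

not bisimilar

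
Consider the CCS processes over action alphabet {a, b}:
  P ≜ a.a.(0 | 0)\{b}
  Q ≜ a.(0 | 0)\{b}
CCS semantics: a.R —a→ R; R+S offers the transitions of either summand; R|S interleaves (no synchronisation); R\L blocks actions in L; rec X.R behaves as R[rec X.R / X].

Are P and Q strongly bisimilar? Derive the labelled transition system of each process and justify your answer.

P's transition system — 3 states:
  m0 = a.a.(0 | 0)\{b} → ··a··> m1
  m1 = a.(0 | 0)\{b} → ··a··> m2
  m2 = (0 | 0)\{b} → deadlocked
Q's transition system — 2 states:
  n0 = a.(0 | 0)\{b} → ··a··> n1
  n1 = (0 | 0)\{b} → deadlocked
Bisimilarity quotient blocks:
  B0 = {m0}
  B1 = {m1, n0}
  B2 = {m2, n1}
m0 ∈ B0, n0 ∈ B1 → different blocks

P ≁ Q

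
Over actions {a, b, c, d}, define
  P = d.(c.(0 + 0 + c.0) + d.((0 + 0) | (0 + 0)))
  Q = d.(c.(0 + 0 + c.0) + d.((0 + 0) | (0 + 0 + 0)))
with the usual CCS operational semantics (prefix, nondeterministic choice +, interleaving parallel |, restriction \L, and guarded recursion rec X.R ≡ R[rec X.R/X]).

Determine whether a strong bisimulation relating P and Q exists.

bisimilar

P's transition system — 5 states:
  m0 = d.(c.(0 + 0 + c.0) + d.((0 + 0) | (0 + 0))) | --d--▸ m1
  m1 = c.(0 + 0 + c.0) + d.((0 + 0) | (0 + 0)) | --c--▸ m2, --d--▸ m3
  m2 = 0 + 0 + c.0 | --c--▸ m4
  m3 = (0 + 0) | (0 + 0) | deadlocked
  m4 = 0 | deadlocked
Q's transition system — 5 states:
  n0 = d.(c.(0 + 0 + c.0) + d.((0 + 0) | (0 + 0 + 0))) | --d--▸ n1
  n1 = c.(0 + 0 + c.0) + d.((0 + 0) | (0 + 0 + 0)) | --c--▸ n2, --d--▸ n3
  n2 = 0 + 0 + c.0 | --c--▸ n4
  n3 = (0 + 0) | (0 + 0 + 0) | deadlocked
  n4 = 0 | deadlocked
Bisimilarity quotient blocks:
  B0 = {m0, n0}
  B1 = {m1, n1}
  B2 = {m2, n2}
  B3 = {m3, m4, n3, n4}
m0 ∈ B0, n0 ∈ B0 → same block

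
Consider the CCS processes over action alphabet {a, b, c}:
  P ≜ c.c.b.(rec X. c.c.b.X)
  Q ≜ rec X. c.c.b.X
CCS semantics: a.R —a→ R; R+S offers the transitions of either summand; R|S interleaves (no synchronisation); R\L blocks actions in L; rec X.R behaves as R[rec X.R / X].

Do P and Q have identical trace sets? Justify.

Reachable graph of P (4 states):
  m0 = c.c.b.(rec X. c.c.b.X) has moves ··c··> m1
  m1 = c.b.(rec X. c.c.b.X) has moves ··c··> m2
  m2 = b.(rec X. c.c.b.X) has moves ··b··> m3
  m3 = rec X. c.c.b.X has moves ··c··> m1
Reachable graph of Q (3 states):
  n0 = rec X. c.c.b.X has moves ··c··> n1
  n1 = c.b.(rec X. c.c.b.X) has moves ··c··> n2
  n2 = b.(rec X. c.c.b.X) has moves ··b··> n0
Bisimilarity quotient blocks:
  B0 = {m0, m3, n0}
  B1 = {m1, n1}
  B2 = {m2, n2}
m0 ∈ B0, n0 ∈ B0 → same block
Bisimilar ⇒ trace-equivalent.

trace-equivalent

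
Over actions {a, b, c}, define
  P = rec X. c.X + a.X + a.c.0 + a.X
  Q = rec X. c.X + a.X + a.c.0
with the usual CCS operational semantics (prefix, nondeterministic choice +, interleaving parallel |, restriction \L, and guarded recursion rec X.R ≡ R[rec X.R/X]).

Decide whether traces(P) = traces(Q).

trace-equivalent

Reachable graph of P (3 states):
  s0 = rec X. c.X + a.X + a.c.0 + a.X ⊢ ··a··> s0, ··a··> s1, ··c··> s0
  s1 = c.0 ⊢ ··c··> s2
  s2 = 0 ⊢ (no moves)
Reachable graph of Q (3 states):
  t0 = rec X. c.X + a.X + a.c.0 ⊢ ··a··> t0, ··a··> t1, ··c··> t0
  t1 = c.0 ⊢ ··c··> t2
  t2 = 0 ⊢ (no moves)
Partition-refinement fixed point:
  B0 = {s0, t0}
  B1 = {s1, t1}
  B2 = {s2, t2}
s0 ∈ B0, t0 ∈ B0 → same block
Bisimilar ⇒ trace-equivalent.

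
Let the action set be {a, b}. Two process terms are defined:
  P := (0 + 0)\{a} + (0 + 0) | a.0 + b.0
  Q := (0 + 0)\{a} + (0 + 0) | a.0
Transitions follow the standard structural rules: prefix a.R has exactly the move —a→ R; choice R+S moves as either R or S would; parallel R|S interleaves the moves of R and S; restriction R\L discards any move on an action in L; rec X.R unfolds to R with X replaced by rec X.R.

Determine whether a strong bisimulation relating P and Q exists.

P's transition system — 3 states:
  p0 = (0 + 0)\{a} + (0 + 0) | a.0 + b.0 | —a→ p1, —b→ p2
  p1 = (0 + 0) | 0 | deadlocked
  p2 = 0 | deadlocked
Q's transition system — 2 states:
  q0 = (0 + 0)\{a} + (0 + 0) | a.0 | —a→ q1
  q1 = (0 + 0) | 0 | deadlocked
Partition-refinement fixed point:
  B0 = {p0}
  B1 = {p1, p2, q1}
  B2 = {q0}
p0 ∈ B0, q0 ∈ B2 → different blocks

not bisimilar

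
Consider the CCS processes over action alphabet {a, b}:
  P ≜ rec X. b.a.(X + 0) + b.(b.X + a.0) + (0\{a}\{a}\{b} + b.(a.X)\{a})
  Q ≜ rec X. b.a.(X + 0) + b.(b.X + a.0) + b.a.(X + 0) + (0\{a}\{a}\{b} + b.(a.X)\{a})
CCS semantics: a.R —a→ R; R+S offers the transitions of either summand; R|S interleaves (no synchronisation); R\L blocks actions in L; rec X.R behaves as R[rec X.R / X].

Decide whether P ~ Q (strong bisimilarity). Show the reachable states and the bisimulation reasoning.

P ~ Q

LTS(P): 6 reachable states
  s0 = rec X. b.a.(X + 0) + b.(b.X + a.0) + (0\{a}\{a}\{b} + b.(a.X)\{a}) → —b→ s1, —b→ s2, —b→ s3
  s1 = (a.(rec X. b.a.(X + 0) + b.(b.X + a.0) + (0\{a}\{a}\{b} + b.(a.X)\{a})))\{a} → deadlocked
  s2 = a.((rec X. b.a.(X + 0) + b.(b.X + a.0) + (0\{a}\{a}\{b} + b.(a.X)\{a})) + 0) → —a→ s4
  s3 = b.(rec X. b.a.(X + 0) + b.(b.X + a.0) + (0\{a}\{a}\{b} + b.(a.X)\{a})) + a.0 → —a→ s5, —b→ s0
  s4 = (rec X. b.a.(X + 0) + b.(b.X + a.0) + (0\{a}\{a}\{b} + b.(a.X)\{a})) + 0 → —b→ s1, —b→ s2, —b→ s3
  s5 = 0 → deadlocked
LTS(Q): 6 reachable states
  t0 = rec X. b.a.(X + 0) + b.(b.X + a.0) + b.a.(X + 0) + (0\{a}\{a}\{b} + b.(a.X)\{a}) → —b→ t1, —b→ t2, —b→ t3
  t1 = (a.(rec X. b.a.(X + 0) + b.(b.X + a.0) + b.a.(X + 0) + (0\{a}\{a}\{b} + b.(a.X)\{a})))\{a} → deadlocked
  t2 = a.((rec X. b.a.(X + 0) + b.(b.X + a.0) + b.a.(X + 0) + (0\{a}\{a}\{b} + b.(a.X)\{a})) + 0) → —a→ t4
  t3 = b.(rec X. b.a.(X + 0) + b.(b.X + a.0) + b.a.(X + 0) + (0\{a}\{a}\{b} + b.(a.X)\{a})) + a.0 → —a→ t5, —b→ t0
  t4 = (rec X. b.a.(X + 0) + b.(b.X + a.0) + b.a.(X + 0) + (0\{a}\{a}\{b} + b.(a.X)\{a})) + 0 → —b→ t1, —b→ t2, —b→ t3
  t5 = 0 → deadlocked
Bisimilarity quotient blocks:
  B0 = {s0, s4, t0, t4}
  B1 = {s3, t3}
  B2 = {s1, s5, t1, t5}
  B3 = {s2, t2}
s0 ∈ B0, t0 ∈ B0 → same block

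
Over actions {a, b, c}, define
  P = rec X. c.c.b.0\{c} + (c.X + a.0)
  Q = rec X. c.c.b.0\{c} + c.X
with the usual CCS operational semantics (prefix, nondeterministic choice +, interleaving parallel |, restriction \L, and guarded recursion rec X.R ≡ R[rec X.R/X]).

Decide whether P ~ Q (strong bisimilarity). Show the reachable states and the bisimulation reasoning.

LTS(P): 5 reachable states
  p0 = rec X. c.c.b.0\{c} + (c.X + a.0) :: -a-> p1, -c-> p0, -c-> p2
  p1 = 0 :: deadlocked
  p2 = c.b.0\{c} :: -c-> p3
  p3 = b.0\{c} :: -b-> p4
  p4 = 0\{c} :: deadlocked
LTS(Q): 4 reachable states
  q0 = rec X. c.c.b.0\{c} + c.X :: -c-> q0, -c-> q1
  q1 = c.b.0\{c} :: -c-> q2
  q2 = b.0\{c} :: -b-> q3
  q3 = 0\{c} :: deadlocked
Coarsest stable partition (strong bisimilarity classes):
  B0 = {p0}
  B1 = {p2, q1}
  B2 = {p3, q2}
  B3 = {p1, p4, q3}
  B4 = {q0}
p0 ∈ B0, q0 ∈ B4 → different blocks

NO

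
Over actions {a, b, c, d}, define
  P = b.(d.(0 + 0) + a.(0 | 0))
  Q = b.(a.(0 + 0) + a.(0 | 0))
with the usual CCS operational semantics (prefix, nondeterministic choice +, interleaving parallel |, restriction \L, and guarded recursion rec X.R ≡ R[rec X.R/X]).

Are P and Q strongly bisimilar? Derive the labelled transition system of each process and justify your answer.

not bisimilar

P's transition system — 4 states:
  u0 = b.(d.(0 + 0) + a.(0 | 0)) :: -b-> u1
  u1 = d.(0 + 0) + a.(0 | 0) :: -a-> u2, -d-> u3
  u2 = 0 | 0 :: (no moves)
  u3 = 0 + 0 :: (no moves)
Q's transition system — 4 states:
  v0 = b.(a.(0 + 0) + a.(0 | 0)) :: -b-> v1
  v1 = a.(0 + 0) + a.(0 | 0) :: -a-> v2, -a-> v3
  v2 = 0 + 0 :: (no moves)
  v3 = 0 | 0 :: (no moves)
Bisimilarity quotient blocks:
  B0 = {u0}
  B1 = {u1}
  B2 = {u2, u3, v2, v3}
  B3 = {v0}
  B4 = {v1}
u0 ∈ B0, v0 ∈ B3 → different blocks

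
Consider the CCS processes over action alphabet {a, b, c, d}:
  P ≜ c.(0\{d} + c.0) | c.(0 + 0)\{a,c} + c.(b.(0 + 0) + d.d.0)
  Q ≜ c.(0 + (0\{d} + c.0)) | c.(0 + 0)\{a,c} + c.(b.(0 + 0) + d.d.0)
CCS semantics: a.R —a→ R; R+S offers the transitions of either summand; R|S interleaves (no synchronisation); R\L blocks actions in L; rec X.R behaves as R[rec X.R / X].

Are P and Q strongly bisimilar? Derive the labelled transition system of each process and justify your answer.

YES

Reachable graph of P (10 states):
  p0 = c.(0\{d} + c.0) | c.(0 + 0)\{a,c} + c.(b.(0 + 0) + d.d.0) | --c--▸ p1, --c--▸ p2, --c--▸ p3
  p1 = (0\{d} + c.0) | c.(0 + 0)\{a,c} | --c--▸ p4, --c--▸ p5
  p2 = b.(0 + 0) + d.d.0 | --b--▸ p6, --d--▸ p7
  p3 = c.(0\{d} + c.0) | (0 + 0)\{a,c} | --c--▸ p4
  p4 = (0\{d} + c.0) | (0 + 0)\{a,c} | --c--▸ p8
  p5 = 0 | c.(0 + 0)\{a,c} | --c--▸ p8
  p6 = 0 + 0 | ·
  p7 = d.0 | --d--▸ p9
  p8 = 0 | (0 + 0)\{a,c} | ·
  p9 = 0 | ·
Reachable graph of Q (10 states):
  q0 = c.(0 + (0\{d} + c.0)) | c.(0 + 0)\{a,c} + c.(b.(0 + 0) + d.d.0) | --c--▸ q1, --c--▸ q2, --c--▸ q3
  q1 = (0 + (0\{d} + c.0)) | c.(0 + 0)\{a,c} | --c--▸ q4, --c--▸ q5
  q2 = b.(0 + 0) + d.d.0 | --b--▸ q6, --d--▸ q7
  q3 = c.(0 + (0\{d} + c.0)) | (0 + 0)\{a,c} | --c--▸ q4
  q4 = (0 + (0\{d} + c.0)) | (0 + 0)\{a,c} | --c--▸ q8
  q5 = 0 | c.(0 + 0)\{a,c} | --c--▸ q8
  q6 = 0 + 0 | ·
  q7 = d.0 | --d--▸ q9
  q8 = 0 | (0 + 0)\{a,c} | ·
  q9 = 0 | ·
Coarsest stable partition (strong bisimilarity classes):
  B0 = {p0, q0}
  B1 = {p2, q2}
  B2 = {p7, q7}
  B3 = {p6, p8, p9, q6, q8, q9}
  B4 = {p1, p3, q1, q3}
  B5 = {p4, p5, q4, q5}
p0 ∈ B0, q0 ∈ B0 → same block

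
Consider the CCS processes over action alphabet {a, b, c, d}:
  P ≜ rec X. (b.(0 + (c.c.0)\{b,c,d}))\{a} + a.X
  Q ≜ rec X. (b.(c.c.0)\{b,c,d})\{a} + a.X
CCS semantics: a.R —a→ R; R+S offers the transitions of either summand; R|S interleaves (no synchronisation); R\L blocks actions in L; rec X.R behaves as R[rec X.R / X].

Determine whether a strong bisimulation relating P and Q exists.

LTS(P): 2 reachable states
  u0 = rec X. (b.(0 + (c.c.0)\{b,c,d}))\{a} + a.X → -a-> u0, -b-> u1
  u1 = (0 + (c.c.0)\{b,c,d})\{a} → (no moves)
LTS(Q): 2 reachable states
  v0 = rec X. (b.(c.c.0)\{b,c,d})\{a} + a.X → -a-> v0, -b-> v1
  v1 = (c.c.0)\{b,c,d}\{a} → (no moves)
Bisimilarity quotient blocks:
  B0 = {u0, v0}
  B1 = {u1, v1}
u0 ∈ B0, v0 ∈ B0 → same block

P ~ Q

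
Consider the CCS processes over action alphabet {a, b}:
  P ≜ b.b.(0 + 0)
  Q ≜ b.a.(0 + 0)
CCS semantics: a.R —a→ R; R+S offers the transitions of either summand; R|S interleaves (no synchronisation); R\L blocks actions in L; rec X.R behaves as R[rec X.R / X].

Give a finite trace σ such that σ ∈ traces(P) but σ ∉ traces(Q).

bb

Reachable graph of P (3 states):
  s0 = b.b.(0 + 0) | ··b··> s1
  s1 = b.(0 + 0) | ··b··> s2
  s2 = 0 + 0 | deadlocked
Reachable graph of Q (3 states):
  t0 = b.a.(0 + 0) | ··b··> t1
  t1 = a.(0 + 0) | ··a··> t2
  t2 = 0 + 0 | deadlocked
Trace ⟨bb⟩ through P, begin at {s0}:
  step 1 (b): {s1}
  step 2 (b): {s2}
  ✓ P
Trace ⟨bb⟩ through Q, begin at {t0}:
  step 1 (b): {t1}
  step 2 (b): no successor for Q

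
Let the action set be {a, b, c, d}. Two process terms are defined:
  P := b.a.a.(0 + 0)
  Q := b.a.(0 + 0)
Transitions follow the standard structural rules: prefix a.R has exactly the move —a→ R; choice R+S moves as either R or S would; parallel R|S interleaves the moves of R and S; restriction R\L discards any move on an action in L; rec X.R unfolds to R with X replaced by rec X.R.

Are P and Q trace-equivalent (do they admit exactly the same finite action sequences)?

NO — witness ⟨baa⟩

LTS(P): 4 reachable states
  u0 = b.a.a.(0 + 0) → =b=> u1
  u1 = a.a.(0 + 0) → =a=> u2
  u2 = a.(0 + 0) → =a=> u3
  u3 = 0 + 0 → deadlocked
LTS(Q): 3 reachable states
  v0 = b.a.(0 + 0) → =b=> v1
  v1 = a.(0 + 0) → =a=> v2
  v2 = 0 + 0 → deadlocked
Run σ = ⟨baa⟩ on P: start {u0}
  [1] b ⇒ {u1}
  [2] a ⇒ {u2}
  [3] a ⇒ {u3}
  — P admits the full trace.
Run σ = ⟨baa⟩ on Q: start {v0}
  [1] b ⇒ {v1}
  [2] a ⇒ {v2}
  [3] a ⇒ no successor for Q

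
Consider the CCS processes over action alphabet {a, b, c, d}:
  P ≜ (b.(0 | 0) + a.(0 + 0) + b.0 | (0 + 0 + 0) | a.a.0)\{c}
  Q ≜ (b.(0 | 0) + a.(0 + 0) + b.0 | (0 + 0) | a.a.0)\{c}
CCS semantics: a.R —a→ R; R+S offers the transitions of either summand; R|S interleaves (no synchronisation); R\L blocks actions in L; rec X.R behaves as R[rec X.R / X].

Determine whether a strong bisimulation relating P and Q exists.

P ~ Q

LTS(P): 8 reachable states
  m0 = (b.(0 | 0) + a.(0 + 0) + b.0 | (0 + 0 + 0) | a.a.0)\{c} ⊢ ··a··> m1, ··a··> m2, ··b··> m3, ··b··> m4
  m1 = (0 + 0)\{c} ⊢ ·
  m2 = (b.0 | (0 + 0 + 0) | a.0)\{c} ⊢ ··a··> m5, ··b··> m6
  m3 = (0 | (0 + 0 + 0) | a.a.0)\{c} ⊢ ··a··> m6
  m4 = (0 | 0)\{c} ⊢ ·
  m5 = (b.0 | (0 + 0 + 0) | 0)\{c} ⊢ ··b··> m7
  m6 = (0 | (0 + 0 + 0) | a.0)\{c} ⊢ ··a··> m7
  m7 = (0 | (0 + 0 + 0) | 0)\{c} ⊢ ·
LTS(Q): 8 reachable states
  n0 = (b.(0 | 0) + a.(0 + 0) + b.0 | (0 + 0) | a.a.0)\{c} ⊢ ··a··> n1, ··a··> n2, ··b··> n3, ··b··> n4
  n1 = (0 + 0)\{c} ⊢ ·
  n2 = (b.0 | (0 + 0) | a.0)\{c} ⊢ ··a··> n5, ··b··> n6
  n3 = (0 | (0 + 0) | a.a.0)\{c} ⊢ ··a··> n6
  n4 = (0 | 0)\{c} ⊢ ·
  n5 = (b.0 | (0 + 0) | 0)\{c} ⊢ ··b··> n7
  n6 = (0 | (0 + 0) | a.0)\{c} ⊢ ··a··> n7
  n7 = (0 | (0 + 0) | 0)\{c} ⊢ ·
Bisimilarity quotient blocks:
  B0 = {m0, n0}
  B1 = {m1, m4, m7, n1, n4, n7}
  B2 = {m3, n3}
  B3 = {m6, n6}
  B4 = {m2, n2}
  B5 = {m5, n5}
m0 ∈ B0, n0 ∈ B0 → same block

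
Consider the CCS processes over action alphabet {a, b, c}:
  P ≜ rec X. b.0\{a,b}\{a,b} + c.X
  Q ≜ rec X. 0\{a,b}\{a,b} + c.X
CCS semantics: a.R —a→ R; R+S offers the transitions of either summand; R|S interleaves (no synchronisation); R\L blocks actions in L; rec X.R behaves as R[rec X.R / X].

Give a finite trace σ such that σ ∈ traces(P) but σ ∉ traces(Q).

b

P's transition system — 2 states:
  s0 = rec X. b.0\{a,b}\{a,b} + c.X | -b-> s1, -c-> s0
  s1 = 0\{a,b}\{a,b} | deadlocked
Q's transition system — 1 states:
  t0 = rec X. 0\{a,b}\{a,b} + c.X | -c-> t0
Trace ⟨b⟩ through P, begin at {s0}:
  step 1 (b): {s1}
  — P admits the full trace.
Trace ⟨b⟩ through Q, begin at {t0}:
  step 1 (b): no successor for Q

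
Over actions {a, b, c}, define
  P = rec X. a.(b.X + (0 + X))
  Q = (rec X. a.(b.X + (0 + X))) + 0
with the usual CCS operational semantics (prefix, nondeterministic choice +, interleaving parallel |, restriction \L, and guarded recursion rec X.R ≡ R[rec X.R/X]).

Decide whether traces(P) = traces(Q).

YES

Reachable graph of P (2 states):
  p0 = rec X. a.(b.X + (0 + X)) ⊢ —a→ p1
  p1 = b.(rec X. a.(b.X + (0 + X))) + (0 + (rec X. a.(b.X + (0 + X)))) ⊢ —a→ p1, —b→ p0
Reachable graph of Q (3 states):
  q0 = (rec X. a.(b.X + (0 + X))) + 0 ⊢ —a→ q1
  q1 = b.(rec X. a.(b.X + (0 + X))) + (0 + (rec X. a.(b.X + (0 + X)))) ⊢ —a→ q1, —b→ q2
  q2 = rec X. a.(b.X + (0 + X)) ⊢ —a→ q1
Coarsest stable partition (strong bisimilarity classes):
  B0 = {p0, q0, q2}
  B1 = {p1, q1}
p0 ∈ B0, q0 ∈ B0 → same block
Bisimilar ⇒ trace-equivalent.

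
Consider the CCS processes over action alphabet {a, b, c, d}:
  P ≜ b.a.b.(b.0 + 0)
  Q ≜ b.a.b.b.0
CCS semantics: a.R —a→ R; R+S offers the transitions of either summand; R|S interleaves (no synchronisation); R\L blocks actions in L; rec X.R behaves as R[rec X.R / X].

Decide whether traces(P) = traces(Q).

traces(P) = traces(Q)

P's transition system — 5 states:
  p0 = b.a.b.(b.0 + 0) has moves ··b··> p1
  p1 = a.b.(b.0 + 0) has moves ··a··> p2
  p2 = b.(b.0 + 0) has moves ··b··> p3
  p3 = b.0 + 0 has moves ··b··> p4
  p4 = 0 has moves deadlocked
Q's transition system — 5 states:
  q0 = b.a.b.b.0 has moves ··b··> q1
  q1 = a.b.b.0 has moves ··a··> q2
  q2 = b.b.0 has moves ··b··> q3
  q3 = b.0 has moves ··b··> q4
  q4 = 0 has moves deadlocked
Partition-refinement fixed point:
  B0 = {p0, q0}
  B1 = {p1, q1}
  B2 = {p2, q2}
  B3 = {p3, q3}
  B4 = {p4, q4}
p0 ∈ B0, q0 ∈ B0 → same block
Bisimilar ⇒ trace-equivalent.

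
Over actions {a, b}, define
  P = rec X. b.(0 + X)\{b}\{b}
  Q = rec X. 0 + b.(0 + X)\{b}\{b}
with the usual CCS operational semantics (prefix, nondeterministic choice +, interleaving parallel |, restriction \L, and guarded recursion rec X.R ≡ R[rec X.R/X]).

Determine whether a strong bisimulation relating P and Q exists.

YES

P's transition system — 2 states:
  s0 = rec X. b.(0 + X)\{b}\{b} :: =b=> s1
  s1 = (0 + (rec X. b.(0 + X)\{b}\{b}))\{b}\{b} :: ·
Q's transition system — 2 states:
  t0 = rec X. 0 + b.(0 + X)\{b}\{b} :: =b=> t1
  t1 = (0 + (rec X. 0 + b.(0 + X)\{b}\{b}))\{b}\{b} :: ·
Coarsest stable partition (strong bisimilarity classes):
  B0 = {s0, t0}
  B1 = {s1, t1}
s0 ∈ B0, t0 ∈ B0 → same block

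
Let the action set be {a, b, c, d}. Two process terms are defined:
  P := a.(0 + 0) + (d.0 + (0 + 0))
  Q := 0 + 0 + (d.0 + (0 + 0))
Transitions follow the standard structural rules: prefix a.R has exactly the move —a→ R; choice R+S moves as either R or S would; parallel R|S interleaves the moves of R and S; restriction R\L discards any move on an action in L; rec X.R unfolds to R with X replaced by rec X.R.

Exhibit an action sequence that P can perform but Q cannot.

LTS(P): 3 reachable states
  p0 = a.(0 + 0) + (d.0 + (0 + 0)) → --a--▸ p1, --d--▸ p2
  p1 = 0 + 0 → ·
  p2 = 0 → ·
LTS(Q): 2 reachable states
  q0 = 0 + 0 + (d.0 + (0 + 0)) → --d--▸ q1
  q1 = 0 → ·
Run σ = ⟨a⟩ on P: start {p0}
  [1] a ⇒ {p1}
  — P admits the full trace.
Run σ = ⟨a⟩ on Q: start {q0}
  [1] a ⇒ ∅  — Q cannot continue

a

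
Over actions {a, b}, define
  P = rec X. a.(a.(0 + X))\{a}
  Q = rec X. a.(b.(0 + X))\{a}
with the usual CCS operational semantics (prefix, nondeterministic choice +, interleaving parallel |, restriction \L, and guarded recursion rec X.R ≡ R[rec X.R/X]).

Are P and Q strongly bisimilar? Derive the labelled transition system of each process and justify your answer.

Reachable graph of P (2 states):
  u0 = rec X. a.(a.(0 + X))\{a} has moves --a--▸ u1
  u1 = (a.(0 + (rec X. a.(a.(0 + X))\{a})))\{a} has moves (no moves)
Reachable graph of Q (3 states):
  v0 = rec X. a.(b.(0 + X))\{a} has moves --a--▸ v1
  v1 = (b.(0 + (rec X. a.(b.(0 + X))\{a})))\{a} has moves --b--▸ v2
  v2 = (0 + (rec X. a.(b.(0 + X))\{a}))\{a} has moves (no moves)
Coarsest stable partition (strong bisimilarity classes):
  B0 = {u0}
  B1 = {u1, v2}
  B2 = {v0}
  B3 = {v1}
u0 ∈ B0, v0 ∈ B2 → different blocks

NO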